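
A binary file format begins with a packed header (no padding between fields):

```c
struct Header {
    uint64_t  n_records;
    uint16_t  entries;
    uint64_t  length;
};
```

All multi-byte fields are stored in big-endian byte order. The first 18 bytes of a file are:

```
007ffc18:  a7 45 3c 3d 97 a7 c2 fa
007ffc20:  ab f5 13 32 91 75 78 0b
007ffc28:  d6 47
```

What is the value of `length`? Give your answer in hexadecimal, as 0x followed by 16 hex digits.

0x13329175780BD647

`length` follows `n_records` (8 B), `entries` (2 B), so it starts at offset 8 + 2 = 10 and occupies 8 bytes.
Bytes at offsets 10..17: 13 32 91 75 78 0B D6 47.
Big-endian stores the most-significant byte at the lowest address.
The bytes are already most-significant first: 0x13329175780BD647.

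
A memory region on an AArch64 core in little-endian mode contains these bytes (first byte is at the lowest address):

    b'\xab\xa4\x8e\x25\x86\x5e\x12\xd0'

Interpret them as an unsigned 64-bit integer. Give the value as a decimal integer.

14993150039718536363

Little-endian: lowest address holds the least-significant byte.
Reassemble most-significant byte first: D0 12 5E 86 25 8E A4 AB → 0xD0125E86258EA4AB.
0xD0125E86258EA4AB = 14993150039718536363.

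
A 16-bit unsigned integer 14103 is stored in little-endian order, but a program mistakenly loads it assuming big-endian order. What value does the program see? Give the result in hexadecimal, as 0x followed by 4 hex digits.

0x1737

14103 in 16-bit hexadecimal is 0x3717.
Stored little-endian, the bytes at ascending addresses are 17 37.
Read back as big-endian, the last byte is least significant, giving 0x1737.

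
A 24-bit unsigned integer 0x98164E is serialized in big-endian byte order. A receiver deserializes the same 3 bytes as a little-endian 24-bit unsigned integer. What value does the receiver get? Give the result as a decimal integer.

5117592

Stored big-endian, the bytes at ascending addresses are 98 16 4E.
Read back as little-endian, the first byte is least significant, giving 0x4E1698.
0x4E1698 = 5117592.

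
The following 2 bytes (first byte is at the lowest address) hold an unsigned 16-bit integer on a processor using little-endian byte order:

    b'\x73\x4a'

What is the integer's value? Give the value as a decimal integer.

Little-endian stores the least-significant byte at the lowest address.
Reassemble most-significant byte first: 4A 73 → 0x4A73.
0x4A73 = 19059.

19059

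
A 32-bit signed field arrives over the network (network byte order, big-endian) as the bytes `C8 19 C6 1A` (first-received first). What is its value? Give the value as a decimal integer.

-937834982

In big-endian order the high byte comes first in memory.
The bytes are already most-significant first: 0xC819C61A.
Top bit is set, so as a signed 32-bit value this is 0xC819C61A − 2^32 = -937834982.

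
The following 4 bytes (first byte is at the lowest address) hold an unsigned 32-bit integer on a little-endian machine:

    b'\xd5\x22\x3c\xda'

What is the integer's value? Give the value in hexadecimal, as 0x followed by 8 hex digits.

Little-endian: lowest address holds the least-significant byte.
Reassemble most-significant byte first: DA 3C 22 D5 → 0xDA3C22D5.

0xDA3C22D5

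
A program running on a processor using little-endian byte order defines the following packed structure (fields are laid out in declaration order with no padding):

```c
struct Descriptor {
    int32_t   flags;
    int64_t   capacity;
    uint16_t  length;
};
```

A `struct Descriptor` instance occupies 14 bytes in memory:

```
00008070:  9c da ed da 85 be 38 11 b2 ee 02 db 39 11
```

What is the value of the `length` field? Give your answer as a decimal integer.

4409

`length` follows `flags` (4 B), `capacity` (8 B), so it starts at offset 4 + 8 = 12 and occupies 2 bytes.
Bytes at offsets 12..13: 39 11.
Little-endian stores the least-significant byte at the lowest address.
Reassemble most-significant byte first: 11 39 → 0x1139.
0x1139 = 4409.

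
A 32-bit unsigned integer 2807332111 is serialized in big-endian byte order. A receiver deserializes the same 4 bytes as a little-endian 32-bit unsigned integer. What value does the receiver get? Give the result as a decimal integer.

2807332111 in 32-bit hexadecimal is 0xA7547D0F.
Stored big-endian, the bytes at ascending addresses are A7 54 7D 0F.
Read back as little-endian, the first byte is least significant, giving 0x0F7D54A7.
0x0F7D54A7 = 259871911.

259871911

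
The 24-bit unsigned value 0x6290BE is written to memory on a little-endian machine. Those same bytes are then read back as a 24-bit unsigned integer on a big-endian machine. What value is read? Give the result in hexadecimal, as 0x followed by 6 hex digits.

0xBE9062

Stored little-endian, the bytes at ascending addresses are BE 90 62.
Read back as big-endian, the last byte is least significant, giving 0xBE9062.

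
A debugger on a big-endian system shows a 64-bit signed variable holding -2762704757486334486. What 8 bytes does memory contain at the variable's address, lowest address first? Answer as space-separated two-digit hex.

Two's complement of -2762704757486334486 in 64 bits: 2762704757486334486 = 0x26571956E9413216; invert → 0xD9A8E6A916BECDE9; add 1 → 0xD9A8E6A916BECDEA.
Split into bytes (most-significant first): D9 A8 E6 A9 16 BE CD EA.
Big-endian: lowest address holds the most-significant byte.
So the memory order matches the most-significant-first order: D9 A8 E6 A9 16 BE CD EA.

D9 A8 E6 A9 16 BE CD EA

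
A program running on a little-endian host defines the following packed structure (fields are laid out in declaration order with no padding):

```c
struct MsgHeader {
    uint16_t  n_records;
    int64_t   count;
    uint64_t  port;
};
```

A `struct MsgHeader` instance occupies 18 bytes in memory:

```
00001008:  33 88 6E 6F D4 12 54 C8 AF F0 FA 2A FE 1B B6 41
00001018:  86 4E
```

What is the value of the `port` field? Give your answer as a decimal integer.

5658282232247102202

`port` follows `n_records` (2 B), `count` (8 B), so it starts at offset 2 + 8 = 10 and occupies 8 bytes.
Bytes at offsets 10..17: FA 2A FE 1B B6 41 86 4E.
Little-endian: lowest address holds the least-significant byte.
Reassemble most-significant byte first: 4E 86 41 B6 1B FE 2A FA → 0x4E8641B61BFE2AFA.
0x4E8641B61BFE2AFA = 5658282232247102202.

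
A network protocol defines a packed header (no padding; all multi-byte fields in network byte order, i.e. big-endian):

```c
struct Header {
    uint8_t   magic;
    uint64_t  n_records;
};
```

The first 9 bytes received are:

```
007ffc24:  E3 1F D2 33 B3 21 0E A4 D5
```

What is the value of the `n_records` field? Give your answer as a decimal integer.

2292952004731774165

`n_records` follows `magic` (1 byte), so it starts at byte offset 1 and occupies 8 bytes.
Bytes at offsets 1..8: 1F D2 33 B3 21 0E A4 D5.
In big-endian order the high byte comes first in memory.
The bytes are already most-significant first: 0x1FD233B3210EA4D5.
0x1FD233B3210EA4D5 = 2292952004731774165.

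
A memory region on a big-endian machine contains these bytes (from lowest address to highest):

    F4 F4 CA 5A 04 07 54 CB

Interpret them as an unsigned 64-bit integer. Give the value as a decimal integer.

In big-endian order the high byte comes first in memory.
The bytes are already most-significant first: 0xF4F4CA5A040754CB.
0xF4F4CA5A040754CB = 17650955327535273163.

17650955327535273163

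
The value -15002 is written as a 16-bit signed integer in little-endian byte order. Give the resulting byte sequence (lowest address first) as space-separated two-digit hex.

66 C5

Two's complement of -15002 in 16 bits: 15002 = 0x3A9A; invert → 0xC565; add 1 → 0xC566.
Split into bytes (most-significant first): C5 66.
In little-endian order the low byte comes first in memory.
So at ascending addresses the bytes are 66 C5.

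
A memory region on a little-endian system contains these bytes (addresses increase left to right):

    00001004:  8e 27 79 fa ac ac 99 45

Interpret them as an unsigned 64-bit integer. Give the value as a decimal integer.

5015229518990354318

Little-endian stores the least-significant byte at the lowest address.
Reassemble most-significant byte first: 45 99 AC AC FA 79 27 8E → 0x4599ACACFA79278E.
0x4599ACACFA79278E = 5015229518990354318.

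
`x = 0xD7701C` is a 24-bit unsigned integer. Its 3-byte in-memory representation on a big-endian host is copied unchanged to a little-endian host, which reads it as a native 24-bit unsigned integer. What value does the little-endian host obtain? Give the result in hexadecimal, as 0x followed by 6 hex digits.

Stored big-endian, the bytes at ascending addresses are D7 70 1C.
Read back as little-endian, the first byte is least significant, giving 0x1C70D7.

0x1C70D7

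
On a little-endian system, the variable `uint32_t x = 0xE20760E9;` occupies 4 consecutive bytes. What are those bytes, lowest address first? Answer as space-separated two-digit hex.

Split into bytes (most-significant first): E2 07 60 E9.
In little-endian order the low byte comes first in memory.
So at ascending addresses the bytes are E9 60 07 E2.

E9 60 07 E2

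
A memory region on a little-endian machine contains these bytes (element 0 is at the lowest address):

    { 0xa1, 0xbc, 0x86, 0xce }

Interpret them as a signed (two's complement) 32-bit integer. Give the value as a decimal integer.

Little-endian: lowest address holds the least-significant byte.
Reassemble most-significant byte first: CE 86 BC A1 → 0xCE86BCA1.
Top bit is set, so as a signed 32-bit value this is 0xCE86BCA1 − 2^32 = -830030687.

-830030687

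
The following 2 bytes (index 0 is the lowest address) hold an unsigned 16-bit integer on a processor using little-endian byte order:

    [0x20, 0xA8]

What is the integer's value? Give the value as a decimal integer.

43040

In little-endian order the low byte comes first in memory.
Reassemble most-significant byte first: A8 20 → 0xA820.
0xA820 = 43040.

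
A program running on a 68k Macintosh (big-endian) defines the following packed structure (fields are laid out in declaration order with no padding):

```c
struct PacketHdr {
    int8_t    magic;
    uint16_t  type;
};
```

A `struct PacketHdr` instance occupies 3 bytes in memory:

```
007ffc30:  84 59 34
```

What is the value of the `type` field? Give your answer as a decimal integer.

`type` follows `magic` (1 byte), so it starts at byte offset 1 and occupies 2 bytes.
Bytes at offsets 1..2: 59 34.
Big-endian stores the most-significant byte at the lowest address.
The bytes are already most-significant first: 0x5934.
0x5934 = 22836.

22836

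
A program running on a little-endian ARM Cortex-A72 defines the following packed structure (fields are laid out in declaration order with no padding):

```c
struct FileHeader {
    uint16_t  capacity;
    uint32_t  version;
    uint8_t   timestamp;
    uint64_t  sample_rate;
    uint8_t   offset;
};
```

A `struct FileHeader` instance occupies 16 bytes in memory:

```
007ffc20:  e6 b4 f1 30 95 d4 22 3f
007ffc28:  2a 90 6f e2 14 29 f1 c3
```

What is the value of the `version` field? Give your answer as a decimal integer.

3566547185

`version` follows `capacity` (2 bytes), so it starts at byte offset 2 and occupies 4 bytes.
Bytes at offsets 2..5: F1 30 95 D4.
Little-endian: lowest address holds the least-significant byte.
Reassemble most-significant byte first: D4 95 30 F1 → 0xD49530F1.
0xD49530F1 = 3566547185.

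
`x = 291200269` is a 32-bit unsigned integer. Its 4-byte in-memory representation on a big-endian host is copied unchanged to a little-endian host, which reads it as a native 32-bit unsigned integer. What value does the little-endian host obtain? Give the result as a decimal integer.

224221969

291200269 in 32-bit hexadecimal is 0x115B5D0D.
Stored big-endian, the bytes at ascending addresses are 11 5B 5D 0D.
Read back as little-endian, the first byte is least significant, giving 0x0D5D5B11.
0x0D5D5B11 = 224221969.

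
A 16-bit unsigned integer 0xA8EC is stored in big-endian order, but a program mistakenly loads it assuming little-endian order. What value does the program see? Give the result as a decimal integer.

60584

Stored big-endian, the bytes at ascending addresses are A8 EC.
Read back as little-endian, the first byte is least significant, giving 0xECA8.
0xECA8 = 60584.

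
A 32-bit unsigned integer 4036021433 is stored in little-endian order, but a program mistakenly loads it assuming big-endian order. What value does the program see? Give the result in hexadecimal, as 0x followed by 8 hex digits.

0xB9CC90F0

4036021433 in 32-bit hexadecimal is 0xF090CCB9.
Stored little-endian, the bytes at ascending addresses are B9 CC 90 F0.
Read back as big-endian, the last byte is least significant, giving 0xB9CC90F0.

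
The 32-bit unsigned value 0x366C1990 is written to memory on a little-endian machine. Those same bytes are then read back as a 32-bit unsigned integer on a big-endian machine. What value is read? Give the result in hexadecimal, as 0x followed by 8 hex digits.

Stored little-endian, the bytes at ascending addresses are 90 19 6C 36.
Read back as big-endian, the last byte is least significant, giving 0x90196C36.

0x90196C36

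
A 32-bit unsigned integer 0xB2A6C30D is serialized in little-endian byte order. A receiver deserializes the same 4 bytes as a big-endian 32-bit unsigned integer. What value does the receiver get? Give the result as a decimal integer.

Stored little-endian, the bytes at ascending addresses are 0D C3 A6 B2.
Read back as big-endian, the last byte is least significant, giving 0x0DC3A6B2.
0x0DC3A6B2 = 230926002.

230926002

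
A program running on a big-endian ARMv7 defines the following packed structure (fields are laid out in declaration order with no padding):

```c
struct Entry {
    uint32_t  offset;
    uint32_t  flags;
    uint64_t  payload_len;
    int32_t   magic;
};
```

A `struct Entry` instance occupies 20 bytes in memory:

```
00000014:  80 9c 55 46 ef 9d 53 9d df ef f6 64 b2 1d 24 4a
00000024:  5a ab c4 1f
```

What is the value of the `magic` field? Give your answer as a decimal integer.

1521206303

`magic` follows `offset` (4 B), `flags` (4 B), `payload_len` (8 B), so it starts at offset 4 + 4 + 8 = 16 and occupies 4 bytes.
Bytes at offsets 16..19: 5A AB C4 1F.
Big-endian: lowest address holds the most-significant byte.
The bytes are already most-significant first: 0x5AABC41F.
0x5AABC41F = 1521206303.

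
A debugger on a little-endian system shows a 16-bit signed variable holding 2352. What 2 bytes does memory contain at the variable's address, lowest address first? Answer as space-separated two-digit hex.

30 09

2352 in hexadecimal, padded to 16 bits, is 0x0930.
Split into bytes (most-significant first): 09 30.
Little-endian stores the least-significant byte at the lowest address.
So at ascending addresses the bytes are 30 09.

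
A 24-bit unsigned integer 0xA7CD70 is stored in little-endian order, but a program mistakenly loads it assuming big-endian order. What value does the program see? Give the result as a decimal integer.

7392679

Stored little-endian, the bytes at ascending addresses are 70 CD A7.
Read back as big-endian, the last byte is least significant, giving 0x70CDA7.
0x70CDA7 = 7392679.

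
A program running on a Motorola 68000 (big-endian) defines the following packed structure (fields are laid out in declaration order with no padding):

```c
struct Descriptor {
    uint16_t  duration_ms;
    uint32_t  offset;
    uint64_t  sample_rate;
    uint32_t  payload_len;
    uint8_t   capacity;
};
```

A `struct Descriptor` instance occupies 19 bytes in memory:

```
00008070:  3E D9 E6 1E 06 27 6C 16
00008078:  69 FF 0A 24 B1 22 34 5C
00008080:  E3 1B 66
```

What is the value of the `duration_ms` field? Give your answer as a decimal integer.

`duration_ms` is the first field, at byte offset 0, occupying 2 bytes.
Bytes at offsets 0..1: 3E D9.
Big-endian: lowest address holds the most-significant byte.
The bytes are already most-significant first: 0x3ED9.
0x3ED9 = 16089.

16089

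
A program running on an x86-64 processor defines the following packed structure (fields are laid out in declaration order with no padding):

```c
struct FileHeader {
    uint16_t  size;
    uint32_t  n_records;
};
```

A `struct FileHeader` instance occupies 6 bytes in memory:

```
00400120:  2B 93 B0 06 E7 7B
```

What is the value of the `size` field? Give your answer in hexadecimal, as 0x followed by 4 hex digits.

`size` is the first field, at byte offset 0, occupying 2 bytes.
Bytes at offsets 0..1: 2B 93.
In little-endian order the low byte comes first in memory.
Reassemble most-significant byte first: 93 2B → 0x932B.

0x932B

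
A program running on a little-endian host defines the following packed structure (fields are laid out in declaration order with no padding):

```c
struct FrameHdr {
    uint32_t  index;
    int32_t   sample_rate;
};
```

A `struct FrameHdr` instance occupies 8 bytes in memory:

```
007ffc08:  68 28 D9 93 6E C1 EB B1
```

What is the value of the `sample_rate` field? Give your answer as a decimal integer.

`sample_rate` follows `index` (4 bytes), so it starts at byte offset 4 and occupies 4 bytes.
Bytes at offsets 4..7: 6E C1 EB B1.
Little-endian: lowest address holds the least-significant byte.
Reassemble most-significant byte first: B1 EB C1 6E → 0xB1EBC16E.
Top bit is set, so as a signed 32-bit value this is 0xB1EBC16E − 2^32 = -1309949586.

-1309949586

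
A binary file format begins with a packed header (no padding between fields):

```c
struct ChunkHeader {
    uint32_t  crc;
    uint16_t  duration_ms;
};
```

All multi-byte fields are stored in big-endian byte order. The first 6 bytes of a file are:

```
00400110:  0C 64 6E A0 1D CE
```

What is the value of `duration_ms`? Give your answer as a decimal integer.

`duration_ms` follows `crc` (4 bytes), so it starts at byte offset 4 and occupies 2 bytes.
Bytes at offsets 4..5: 1D CE.
Big-endian stores the most-significant byte at the lowest address.
The bytes are already most-significant first: 0x1DCE.
0x1DCE = 7630.

7630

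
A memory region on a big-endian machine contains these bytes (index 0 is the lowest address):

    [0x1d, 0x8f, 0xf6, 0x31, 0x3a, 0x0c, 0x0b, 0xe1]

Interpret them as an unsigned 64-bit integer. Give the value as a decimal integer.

2130191840057232353

Big-endian stores the most-significant byte at the lowest address.
The bytes are already most-significant first: 0x1D8FF6313A0C0BE1.
0x1D8FF6313A0C0BE1 = 2130191840057232353.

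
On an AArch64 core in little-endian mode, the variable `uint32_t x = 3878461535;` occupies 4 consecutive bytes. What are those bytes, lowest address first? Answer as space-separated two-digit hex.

5F A0 2C E7

3878461535 in hexadecimal, padded to 32 bits, is 0xE72CA05F.
Split into bytes (most-significant first): E7 2C A0 5F.
Little-endian: lowest address holds the least-significant byte.
So at ascending addresses the bytes are 5F A0 2C E7.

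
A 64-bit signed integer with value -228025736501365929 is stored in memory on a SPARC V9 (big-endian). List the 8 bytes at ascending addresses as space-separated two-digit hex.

Two's complement of -228025736501365929 in 64 bits: 228025736501365929 = 0x032A1C32FFCF8CA9; invert → 0xFCD5E3CD00307356; add 1 → 0xFCD5E3CD00307357.
Split into bytes (most-significant first): FC D5 E3 CD 00 30 73 57.
Big-endian stores the most-significant byte at the lowest address.
So the memory order matches the most-significant-first order: FC D5 E3 CD 00 30 73 57.

FC D5 E3 CD 00 30 73 57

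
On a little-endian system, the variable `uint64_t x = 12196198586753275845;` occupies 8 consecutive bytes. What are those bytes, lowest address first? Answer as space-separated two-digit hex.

C5 D7 8C 15 FF 99 41 A9

12196198586753275845 in hexadecimal, padded to 64 bits, is 0xA94199FF158CD7C5.
Split into bytes (most-significant first): A9 41 99 FF 15 8C D7 C5.
Little-endian: lowest address holds the least-significant byte.
So at ascending addresses the bytes are C5 D7 8C 15 FF 99 41 A9.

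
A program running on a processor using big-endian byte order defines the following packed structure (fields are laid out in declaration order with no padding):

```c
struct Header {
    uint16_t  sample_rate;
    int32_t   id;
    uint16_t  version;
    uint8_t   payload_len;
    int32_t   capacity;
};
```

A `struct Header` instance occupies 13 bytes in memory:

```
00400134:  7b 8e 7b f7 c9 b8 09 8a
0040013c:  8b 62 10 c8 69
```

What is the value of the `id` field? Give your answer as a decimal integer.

`id` follows `sample_rate` (2 bytes), so it starts at byte offset 2 and occupies 4 bytes.
Bytes at offsets 2..5: 7B F7 C9 B8.
Big-endian: lowest address holds the most-significant byte.
The bytes are already most-significant first: 0x7BF7C9B8.
0x7BF7C9B8 = 2079836600.

2079836600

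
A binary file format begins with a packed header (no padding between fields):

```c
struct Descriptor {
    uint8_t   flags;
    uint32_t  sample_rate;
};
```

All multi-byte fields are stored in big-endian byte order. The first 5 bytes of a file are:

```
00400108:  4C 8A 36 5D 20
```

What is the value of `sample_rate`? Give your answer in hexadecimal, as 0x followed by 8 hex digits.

0x8A365D20

`sample_rate` follows `flags` (1 byte), so it starts at byte offset 1 and occupies 4 bytes.
Bytes at offsets 1..4: 8A 36 5D 20.
In big-endian order the high byte comes first in memory.
The bytes are already most-significant first: 0x8A365D20.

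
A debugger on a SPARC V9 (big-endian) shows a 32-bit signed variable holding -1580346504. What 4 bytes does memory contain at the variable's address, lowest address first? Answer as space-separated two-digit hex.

A1 CD D3 78

Two's complement of -1580346504 in 32 bits: 1580346504 = 0x5E322C88; invert → 0xA1CDD377; add 1 → 0xA1CDD378.
Split into bytes (most-significant first): A1 CD D3 78.
Big-endian stores the most-significant byte at the lowest address.
So the memory order matches the most-significant-first order: A1 CD D3 78.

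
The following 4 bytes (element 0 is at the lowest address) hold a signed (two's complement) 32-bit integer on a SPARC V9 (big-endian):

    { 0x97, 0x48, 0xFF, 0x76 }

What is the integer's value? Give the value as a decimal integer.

-1756823690

Big-endian: lowest address holds the most-significant byte.
The bytes are already most-significant first: 0x9748FF76.
Top bit is set, so as a signed 32-bit value this is 0x9748FF76 − 2^32 = -1756823690.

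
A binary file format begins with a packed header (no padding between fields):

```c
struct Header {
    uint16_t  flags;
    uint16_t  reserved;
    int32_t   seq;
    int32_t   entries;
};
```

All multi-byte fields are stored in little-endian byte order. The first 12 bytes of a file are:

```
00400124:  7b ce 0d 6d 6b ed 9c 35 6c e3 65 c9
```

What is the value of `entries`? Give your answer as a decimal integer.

-916069524

`entries` follows `flags` (2 B), `reserved` (2 B), `seq` (4 B), so it starts at offset 2 + 2 + 4 = 8 and occupies 4 bytes.
Bytes at offsets 8..11: 6C E3 65 C9.
In little-endian order the low byte comes first in memory.
Reassemble most-significant byte first: C9 65 E3 6C → 0xC965E36C.
Top bit is set, so as a signed 32-bit value this is 0xC965E36C − 2^32 = -916069524.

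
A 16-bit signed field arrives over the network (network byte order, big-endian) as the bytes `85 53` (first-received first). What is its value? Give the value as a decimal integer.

-31405

Big-endian stores the most-significant byte at the lowest address.
The bytes are already most-significant first: 0x8553.
Top bit is set, so as a signed 16-bit value this is 0x8553 − 2^16 = -31405.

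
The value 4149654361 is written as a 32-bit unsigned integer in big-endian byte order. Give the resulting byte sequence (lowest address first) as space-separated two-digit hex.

4149654361 in hexadecimal, padded to 32 bits, is 0xF756B359.
Split into bytes (most-significant first): F7 56 B3 59.
Big-endian: lowest address holds the most-significant byte.
So the memory order matches the most-significant-first order: F7 56 B3 59.

F7 56 B3 59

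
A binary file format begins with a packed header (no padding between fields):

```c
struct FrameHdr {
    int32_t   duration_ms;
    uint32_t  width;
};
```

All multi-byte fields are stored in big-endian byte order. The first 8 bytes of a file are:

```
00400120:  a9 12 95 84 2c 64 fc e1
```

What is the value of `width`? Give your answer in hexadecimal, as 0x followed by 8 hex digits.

`width` follows `duration_ms` (4 bytes), so it starts at byte offset 4 and occupies 4 bytes.
Bytes at offsets 4..7: 2C 64 FC E1.
Big-endian stores the most-significant byte at the lowest address.
The bytes are already most-significant first: 0x2C64FCE1.

0x2C64FCE1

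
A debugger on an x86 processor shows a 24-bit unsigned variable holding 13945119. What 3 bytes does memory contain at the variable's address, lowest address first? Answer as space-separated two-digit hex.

1F C9 D4

13945119 in hexadecimal, padded to 24 bits, is 0xD4C91F.
Split into bytes (most-significant first): D4 C9 1F.
Little-endian: lowest address holds the least-significant byte.
So at ascending addresses the bytes are 1F C9 D4.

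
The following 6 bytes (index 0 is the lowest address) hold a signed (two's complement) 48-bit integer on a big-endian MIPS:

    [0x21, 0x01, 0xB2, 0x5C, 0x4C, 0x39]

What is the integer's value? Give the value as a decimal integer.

In big-endian order the high byte comes first in memory.
The bytes are already most-significant first: 0x2101B25C4C39.
0x2101B25C4C39 = 36291171077177.

36291171077177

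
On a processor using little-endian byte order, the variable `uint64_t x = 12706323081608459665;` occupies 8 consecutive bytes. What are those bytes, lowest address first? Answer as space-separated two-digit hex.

12706323081608459665 in hexadecimal, padded to 64 bits, is 0xB055ED85909E7591.
Split into bytes (most-significant first): B0 55 ED 85 90 9E 75 91.
In little-endian order the low byte comes first in memory.
So at ascending addresses the bytes are 91 75 9E 90 85 ED 55 B0.

91 75 9E 90 85 ED 55 B0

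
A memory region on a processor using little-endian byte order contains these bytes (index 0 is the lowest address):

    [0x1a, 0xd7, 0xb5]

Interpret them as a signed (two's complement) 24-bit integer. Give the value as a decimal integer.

Little-endian: lowest address holds the least-significant byte.
Reassemble most-significant byte first: B5 D7 1A → 0xB5D71A.
Top bit is set, so as a signed 24-bit value this is 0xB5D71A − 2^24 = -4860134.

-4860134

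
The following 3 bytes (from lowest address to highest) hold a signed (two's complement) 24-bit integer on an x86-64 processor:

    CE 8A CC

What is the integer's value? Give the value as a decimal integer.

-3372338

Little-endian: lowest address holds the least-significant byte.
Reassemble most-significant byte first: CC 8A CE → 0xCC8ACE.
Top bit is set, so as a signed 24-bit value this is 0xCC8ACE − 2^24 = -3372338.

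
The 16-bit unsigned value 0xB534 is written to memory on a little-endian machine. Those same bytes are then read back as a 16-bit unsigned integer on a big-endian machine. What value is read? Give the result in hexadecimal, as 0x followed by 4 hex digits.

0x34B5

Stored little-endian, the bytes at ascending addresses are 34 B5.
Read back as big-endian, the last byte is least significant, giving 0x34B5.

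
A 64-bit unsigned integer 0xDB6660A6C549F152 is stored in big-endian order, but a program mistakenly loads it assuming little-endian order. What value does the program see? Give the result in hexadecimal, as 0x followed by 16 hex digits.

0x52F149C5A66066DB

Stored big-endian, the bytes at ascending addresses are DB 66 60 A6 C5 49 F1 52.
Read back as little-endian, the first byte is least significant, giving 0x52F149C5A66066DB.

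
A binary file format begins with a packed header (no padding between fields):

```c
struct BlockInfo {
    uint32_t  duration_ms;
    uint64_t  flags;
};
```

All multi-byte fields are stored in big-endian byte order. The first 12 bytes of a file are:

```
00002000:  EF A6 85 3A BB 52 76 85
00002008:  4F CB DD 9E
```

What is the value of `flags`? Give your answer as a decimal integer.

13497981348124286366

`flags` follows `duration_ms` (4 bytes), so it starts at byte offset 4 and occupies 8 bytes.
Bytes at offsets 4..11: BB 52 76 85 4F CB DD 9E.
Big-endian: lowest address holds the most-significant byte.
The bytes are already most-significant first: 0xBB5276854FCBDD9E.
0xBB5276854FCBDD9E = 13497981348124286366.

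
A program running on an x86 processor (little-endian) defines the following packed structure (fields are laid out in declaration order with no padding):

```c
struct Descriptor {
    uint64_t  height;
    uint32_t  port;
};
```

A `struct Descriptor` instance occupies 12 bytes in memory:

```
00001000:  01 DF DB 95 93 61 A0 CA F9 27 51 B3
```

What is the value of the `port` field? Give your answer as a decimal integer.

3008440313

`port` follows `height` (8 bytes), so it starts at byte offset 8 and occupies 4 bytes.
Bytes at offsets 8..11: F9 27 51 B3.
Little-endian stores the least-significant byte at the lowest address.
Reassemble most-significant byte first: B3 51 27 F9 → 0xB35127F9.
0xB35127F9 = 3008440313.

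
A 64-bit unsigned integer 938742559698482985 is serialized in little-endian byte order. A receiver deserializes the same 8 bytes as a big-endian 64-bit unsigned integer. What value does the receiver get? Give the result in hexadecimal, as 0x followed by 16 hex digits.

938742559698482985 in 64-bit hexadecimal is 0x0D071562665E7729.
Stored little-endian, the bytes at ascending addresses are 29 77 5E 66 62 15 07 0D.
Read back as big-endian, the last byte is least significant, giving 0x29775E666215070D.

0x29775E666215070D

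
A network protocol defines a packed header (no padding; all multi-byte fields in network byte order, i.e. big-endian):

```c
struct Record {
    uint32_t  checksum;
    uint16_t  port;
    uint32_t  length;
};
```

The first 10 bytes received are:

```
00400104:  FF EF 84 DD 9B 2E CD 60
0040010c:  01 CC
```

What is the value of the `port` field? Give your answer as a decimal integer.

39726

`port` follows `checksum` (4 bytes), so it starts at byte offset 4 and occupies 2 bytes.
Bytes at offsets 4..5: 9B 2E.
In big-endian order the high byte comes first in memory.
The bytes are already most-significant first: 0x9B2E.
0x9B2E = 39726.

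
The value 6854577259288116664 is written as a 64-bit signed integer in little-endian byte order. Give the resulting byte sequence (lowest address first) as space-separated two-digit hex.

6854577259288116664 in hexadecimal, padded to 64 bits, is 0x5F2059B34156BDB8.
Split into bytes (most-significant first): 5F 20 59 B3 41 56 BD B8.
Little-endian: lowest address holds the least-significant byte.
So at ascending addresses the bytes are B8 BD 56 41 B3 59 20 5F.

B8 BD 56 41 B3 59 20 5F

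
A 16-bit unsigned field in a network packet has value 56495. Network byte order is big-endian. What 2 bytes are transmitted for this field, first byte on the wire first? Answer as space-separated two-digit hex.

DC AF

56495 in hexadecimal, padded to 16 bits, is 0xDCAF.
Split into bytes (most-significant first): DC AF.
Big-endian: lowest address holds the most-significant byte.
So the memory order matches the most-significant-first order: DC AF.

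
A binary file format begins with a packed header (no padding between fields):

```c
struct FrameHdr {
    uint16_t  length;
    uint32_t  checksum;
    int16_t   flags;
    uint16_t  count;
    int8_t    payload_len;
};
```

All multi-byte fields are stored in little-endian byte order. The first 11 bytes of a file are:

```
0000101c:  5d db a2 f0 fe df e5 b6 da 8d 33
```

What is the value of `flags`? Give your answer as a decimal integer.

`flags` follows `length` (2 B), `checksum` (4 B), so it starts at offset 2 + 4 = 6 and occupies 2 bytes.
Bytes at offsets 6..7: E5 B6.
Little-endian stores the least-significant byte at the lowest address.
Reassemble most-significant byte first: B6 E5 → 0xB6E5.
Top bit is set, so as a signed 16-bit value this is 0xB6E5 − 2^16 = -18715.

-18715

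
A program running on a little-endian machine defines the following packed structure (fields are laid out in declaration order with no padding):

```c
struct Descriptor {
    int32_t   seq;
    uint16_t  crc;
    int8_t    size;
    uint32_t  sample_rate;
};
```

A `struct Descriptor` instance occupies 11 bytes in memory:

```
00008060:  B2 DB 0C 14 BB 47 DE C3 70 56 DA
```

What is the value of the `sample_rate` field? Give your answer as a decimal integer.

3663098051

`sample_rate` follows `seq` (4 B), `crc` (2 B), `size` (1 B), so it starts at offset 4 + 2 + 1 = 7 and occupies 4 bytes.
Bytes at offsets 7..10: C3 70 56 DA.
In little-endian order the low byte comes first in memory.
Reassemble most-significant byte first: DA 56 70 C3 → 0xDA5670C3.
0xDA5670C3 = 3663098051.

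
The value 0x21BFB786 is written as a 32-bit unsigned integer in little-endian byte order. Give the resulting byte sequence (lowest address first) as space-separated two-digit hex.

Split into bytes (most-significant first): 21 BF B7 86.
Little-endian stores the least-significant byte at the lowest address.
So at ascending addresses the bytes are 86 B7 BF 21.

86 B7 BF 21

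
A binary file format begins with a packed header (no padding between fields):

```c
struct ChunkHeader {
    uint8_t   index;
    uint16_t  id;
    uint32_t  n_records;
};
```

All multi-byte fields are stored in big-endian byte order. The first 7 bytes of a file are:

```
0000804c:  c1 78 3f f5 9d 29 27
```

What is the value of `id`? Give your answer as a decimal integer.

30783

`id` follows `index` (1 byte), so it starts at byte offset 1 and occupies 2 bytes.
Bytes at offsets 1..2: 78 3F.
In big-endian order the high byte comes first in memory.
The bytes are already most-significant first: 0x783F.
0x783F = 30783.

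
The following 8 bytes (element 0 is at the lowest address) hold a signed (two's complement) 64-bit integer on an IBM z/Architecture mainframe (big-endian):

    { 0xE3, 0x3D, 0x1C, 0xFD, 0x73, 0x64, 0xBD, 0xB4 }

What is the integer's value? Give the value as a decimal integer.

Big-endian stores the most-significant byte at the lowest address.
The bytes are already most-significant first: 0xE33D1CFD7364BDB4.
Top bit is set, so as a signed 64-bit value this is 0xE33D1CFD7364BDB4 − 2^64 = -2072468378632274508.

-2072468378632274508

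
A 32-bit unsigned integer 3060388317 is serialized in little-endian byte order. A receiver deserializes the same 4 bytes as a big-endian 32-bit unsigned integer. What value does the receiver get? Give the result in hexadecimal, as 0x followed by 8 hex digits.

0xDDD169B6

3060388317 in 32-bit hexadecimal is 0xB669D1DD.
Stored little-endian, the bytes at ascending addresses are DD D1 69 B6.
Read back as big-endian, the last byte is least significant, giving 0xDDD169B6.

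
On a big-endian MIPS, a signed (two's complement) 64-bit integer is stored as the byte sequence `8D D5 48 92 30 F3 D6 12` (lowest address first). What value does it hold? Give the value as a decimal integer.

Big-endian stores the most-significant byte at the lowest address.
The bytes are already most-significant first: 0x8DD5489230F3D612.
Top bit is set, so as a signed 64-bit value this is 0x8DD5489230F3D612 − 2^64 = -8226589351598631406.

-8226589351598631406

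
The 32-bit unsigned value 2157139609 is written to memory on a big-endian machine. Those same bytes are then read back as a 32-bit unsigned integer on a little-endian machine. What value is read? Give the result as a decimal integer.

2157139609 in 32-bit hexadecimal is 0x80935699.
Stored big-endian, the bytes at ascending addresses are 80 93 56 99.
Read back as little-endian, the first byte is least significant, giving 0x99569380.
0x99569380 = 2572587904.

2572587904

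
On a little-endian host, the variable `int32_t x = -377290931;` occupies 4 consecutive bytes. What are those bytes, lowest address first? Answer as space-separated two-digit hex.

Two's complement of -377290931 in 32 bits: 377290931 = 0x167D00B3; invert → 0xE982FF4C; add 1 → 0xE982FF4D.
Split into bytes (most-significant first): E9 82 FF 4D.
In little-endian order the low byte comes first in memory.
So at ascending addresses the bytes are 4D FF 82 E9.

4D FF 82 E9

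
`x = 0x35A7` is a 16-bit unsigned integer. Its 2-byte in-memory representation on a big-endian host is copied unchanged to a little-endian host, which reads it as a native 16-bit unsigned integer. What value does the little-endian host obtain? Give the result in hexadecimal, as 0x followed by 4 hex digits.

0xA735

Stored big-endian, the bytes at ascending addresses are 35 A7.
Read back as little-endian, the first byte is least significant, giving 0xA735.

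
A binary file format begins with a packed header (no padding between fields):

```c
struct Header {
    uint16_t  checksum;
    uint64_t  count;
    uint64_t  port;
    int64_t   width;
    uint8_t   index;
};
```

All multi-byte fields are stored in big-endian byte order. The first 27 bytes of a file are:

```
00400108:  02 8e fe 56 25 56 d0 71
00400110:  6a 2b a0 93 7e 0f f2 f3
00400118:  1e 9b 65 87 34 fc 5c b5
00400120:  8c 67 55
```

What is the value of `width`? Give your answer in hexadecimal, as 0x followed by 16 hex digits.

0x658734FC5CB58C67

`width` follows `checksum` (2 B), `count` (8 B), `port` (8 B), so it starts at offset 2 + 8 + 8 = 18 and occupies 8 bytes.
Bytes at offsets 18..25: 65 87 34 FC 5C B5 8C 67.
Big-endian: lowest address holds the most-significant byte.
The bytes are already most-significant first: 0x658734FC5CB58C67.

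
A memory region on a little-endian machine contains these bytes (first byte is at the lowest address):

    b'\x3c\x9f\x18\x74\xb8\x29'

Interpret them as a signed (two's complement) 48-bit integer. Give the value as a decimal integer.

45872198491964

In little-endian order the low byte comes first in memory.
Reassemble most-significant byte first: 29 B8 74 18 9F 3C → 0x29B874189F3C.
0x29B874189F3C = 45872198491964.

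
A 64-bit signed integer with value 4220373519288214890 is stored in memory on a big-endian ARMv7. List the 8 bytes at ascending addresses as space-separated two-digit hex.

4220373519288214890 in hexadecimal, padded to 64 bits, is 0x3A91C75AF4A3A56A.
Split into bytes (most-significant first): 3A 91 C7 5A F4 A3 A5 6A.
Big-endian: lowest address holds the most-significant byte.
So the memory order matches the most-significant-first order: 3A 91 C7 5A F4 A3 A5 6A.

3A 91 C7 5A F4 A3 A5 6A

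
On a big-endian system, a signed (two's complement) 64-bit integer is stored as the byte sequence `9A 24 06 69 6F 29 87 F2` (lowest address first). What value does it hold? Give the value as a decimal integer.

Big-endian: lowest address holds the most-significant byte.
The bytes are already most-significant first: 0x9A2406696F2987F2.
Top bit is set, so as a signed 64-bit value this is 0x9A2406696F2987F2 − 2^64 = -7339734442800740366.

-7339734442800740366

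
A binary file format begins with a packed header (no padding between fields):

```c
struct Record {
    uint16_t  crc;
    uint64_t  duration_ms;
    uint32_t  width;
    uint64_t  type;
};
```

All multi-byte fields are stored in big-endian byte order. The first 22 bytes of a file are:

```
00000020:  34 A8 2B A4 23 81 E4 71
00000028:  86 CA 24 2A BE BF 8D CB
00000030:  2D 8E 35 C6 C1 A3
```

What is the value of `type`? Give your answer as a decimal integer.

10217310268430926243

`type` follows `crc` (2 B), `duration_ms` (8 B), `width` (4 B), so it starts at offset 2 + 8 + 4 = 14 and occupies 8 bytes.
Bytes at offsets 14..21: 8D CB 2D 8E 35 C6 C1 A3.
In big-endian order the high byte comes first in memory.
The bytes are already most-significant first: 0x8DCB2D8E35C6C1A3.
0x8DCB2D8E35C6C1A3 = 10217310268430926243.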